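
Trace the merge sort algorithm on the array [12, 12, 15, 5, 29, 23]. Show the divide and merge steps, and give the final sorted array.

Merge sort trace:

Split: [12, 12, 15, 5, 29, 23] -> [12, 12, 15] and [5, 29, 23]
  Split: [12, 12, 15] -> [12] and [12, 15]
    Split: [12, 15] -> [12] and [15]
    Merge: [12] + [15] -> [12, 15]
  Merge: [12] + [12, 15] -> [12, 12, 15]
  Split: [5, 29, 23] -> [5] and [29, 23]
    Split: [29, 23] -> [29] and [23]
    Merge: [29] + [23] -> [23, 29]
  Merge: [5] + [23, 29] -> [5, 23, 29]
Merge: [12, 12, 15] + [5, 23, 29] -> [5, 12, 12, 15, 23, 29]

Final sorted array: [5, 12, 12, 15, 23, 29]

The merge sort proceeds by recursively splitting the array and merging sorted halves.
After all merges, the sorted array is [5, 12, 12, 15, 23, 29].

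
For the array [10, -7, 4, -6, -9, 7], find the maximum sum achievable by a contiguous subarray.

Using Kadane's algorithm on [10, -7, 4, -6, -9, 7]:

Scanning through the array:
Position 1 (value -7): max_ending_here = 3, max_so_far = 10
Position 2 (value 4): max_ending_here = 7, max_so_far = 10
Position 3 (value -6): max_ending_here = 1, max_so_far = 10
Position 4 (value -9): max_ending_here = -8, max_so_far = 10
Position 5 (value 7): max_ending_here = 7, max_so_far = 10

Maximum subarray: [10]
Maximum sum: 10

The maximum subarray is [10] with sum 10. This subarray runs from index 0 to index 0.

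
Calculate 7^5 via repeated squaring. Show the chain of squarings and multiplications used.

Computing 7^5 by squaring (build up from 7^1; each line after the first costs one multiplication):

7^1 = 7
7^2 = (7^1)^2 = 7^2 = 49
7^4 = (7^2)^2 = 49^2 = 2401
7^5 = 7 * 7^4 = 7 * 2401 = 16807

Result: 16807
Multiplications needed: 3 (3 lines after 7^1)

7^5 = 16807. Using exponentiation by squaring, this requires 3 multiplications. The key idea: if the exponent is even, square the half-power; if odd, multiply by the base once.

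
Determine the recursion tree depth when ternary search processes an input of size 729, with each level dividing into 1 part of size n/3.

For divide and conquer with division factor 3:

Problem sizes at each level:
Level 0: 729
Level 1: 243
Level 2: 81
Level 3: 27
Level 4: 9
Level 5: 3
Level 6: 1

The root is level 0 and the size-1 base case is level 6 (the tree spans levels 0 through 6, i.e. 7 levels counting the root), so the depth is the number of divisions: log_3(729) = 6

The recursion tree depth is log_3(729) = 6. At each level, the problem size is divided by 3, so it takes 6 divisions to reduce to a base case of size 1. The algorithm makes 1 recursive call at each level.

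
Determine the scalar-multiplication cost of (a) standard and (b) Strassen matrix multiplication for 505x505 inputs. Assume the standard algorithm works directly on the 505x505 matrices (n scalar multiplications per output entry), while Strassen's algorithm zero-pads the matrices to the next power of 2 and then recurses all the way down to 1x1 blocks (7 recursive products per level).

Matrix multiplication for 505x505 matrices:

Strassen's algorithm requires power-of-2 dimensions. Pad 505x505 to 512x512 (next power of 2).

Standard algorithm: 505^3 = 128787625 multiplications
Strassen's algorithm: 7^(log2(512)) = 7^9 = 40353607 multiplications
Savings: 128787625 - 40353607 = 88434018 multiplications

Standard: 128787625 multiplications (505^3). Strassen: 40353607 multiplications (7^9, after padding to 512x512). Strassen reduces 8 recursive multiplications to 7 at each level.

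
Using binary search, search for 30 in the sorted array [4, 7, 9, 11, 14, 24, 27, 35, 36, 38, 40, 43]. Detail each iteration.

Binary search for 30 in [4, 7, 9, 11, 14, 24, 27, 35, 36, 38, 40, 43]:

lo=0, hi=11, mid=5, arr[mid]=24 -> 24 < 30, search right half
lo=6, hi=11, mid=8, arr[mid]=36 -> 36 > 30, search left half
lo=6, hi=7, mid=6, arr[mid]=27 -> 27 < 30, search right half
lo=7, hi=7, mid=7, arr[mid]=35 -> 35 > 30, search left half
lo=7 > hi=6, target 30 not found

Binary search determines that 30 is not in the array after 4 comparisons. The search space was exhausted without finding the target.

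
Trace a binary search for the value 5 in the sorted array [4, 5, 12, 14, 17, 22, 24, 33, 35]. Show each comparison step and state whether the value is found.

Binary search for 5 in [4, 5, 12, 14, 17, 22, 24, 33, 35]:

lo=0, hi=8, mid=4, arr[mid]=17 -> 17 > 5, search left half
lo=0, hi=3, mid=1, arr[mid]=5 -> Found target at index 1!

Binary search finds 5 at index 1 after 2 comparisons. The search repeatedly halves the search space by comparing with the middle element.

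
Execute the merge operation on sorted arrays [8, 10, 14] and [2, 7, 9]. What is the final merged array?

Merging process:

Compare 8 vs 2: take 2 from right. Merged: [2]
Compare 8 vs 7: take 7 from right. Merged: [2, 7]
Compare 8 vs 9: take 8 from left. Merged: [2, 7, 8]
Compare 10 vs 9: take 9 from right. Merged: [2, 7, 8, 9]
Append remaining from left: [10, 14]. Merged: [2, 7, 8, 9, 10, 14]

Final merged array: [2, 7, 8, 9, 10, 14]
Total comparisons: 4

The merged array is [2, 7, 8, 9, 10, 14], requiring 4 comparisons. The merge step runs in O(n) time where n is the total number of elements.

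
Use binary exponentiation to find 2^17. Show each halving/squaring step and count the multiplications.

Computing 2^17 by squaring (build up from 2^1; each line after the first costs one multiplication):

2^1 = 2
2^2 = (2^1)^2 = 2^2 = 4
2^4 = (2^2)^2 = 4^2 = 16
2^8 = (2^4)^2 = 16^2 = 256
2^16 = (2^8)^2 = 256^2 = 65536
2^17 = 2 * 2^16 = 2 * 65536 = 131072

Result: 131072
Multiplications needed: 5 (5 lines after 2^1)

2^17 = 131072. Using exponentiation by squaring, this requires 5 multiplications. The key idea: if the exponent is even, square the half-power; if odd, multiply by the base once.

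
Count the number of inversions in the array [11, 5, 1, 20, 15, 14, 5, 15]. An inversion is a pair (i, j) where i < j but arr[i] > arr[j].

Finding inversions in [11, 5, 1, 20, 15, 14, 5, 15]:

(0, 1): arr[0]=11 > arr[1]=5
(0, 2): arr[0]=11 > arr[2]=1
(0, 6): arr[0]=11 > arr[6]=5
(1, 2): arr[1]=5 > arr[2]=1
(3, 4): arr[3]=20 > arr[4]=15
(3, 5): arr[3]=20 > arr[5]=14
(3, 6): arr[3]=20 > arr[6]=5
(3, 7): arr[3]=20 > arr[7]=15
(4, 5): arr[4]=15 > arr[5]=14
(4, 6): arr[4]=15 > arr[6]=5
(5, 6): arr[5]=14 > arr[6]=5

Total inversions: 11

The array has 11 inversion(s): (0,1), (0,2), (0,6), (1,2), (3,4), (3,5), (3,6), (3,7), (4,5), (4,6), (5,6). Each pair (i,j) satisfies i < j and arr[i] > arr[j].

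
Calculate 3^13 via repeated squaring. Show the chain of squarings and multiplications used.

Computing 3^13 by squaring (build up from 3^1; each line after the first costs one multiplication):

3^1 = 3
3^2 = (3^1)^2 = 3^2 = 9
3^3 = 3 * 3^2 = 3 * 9 = 27
3^6 = (3^3)^2 = 27^2 = 729
3^12 = (3^6)^2 = 729^2 = 531441
3^13 = 3 * 3^12 = 3 * 531441 = 1594323

Result: 1594323
Multiplications needed: 5 (5 lines after 3^1)

3^13 = 1594323. Using exponentiation by squaring, this requires 5 multiplications. The key idea: if the exponent is even, square the half-power; if odd, multiply by the base once.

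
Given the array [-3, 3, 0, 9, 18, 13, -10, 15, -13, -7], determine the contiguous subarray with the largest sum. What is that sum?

Using Kadane's algorithm on [-3, 3, 0, 9, 18, 13, -10, 15, -13, -7]:

Scanning through the array:
Position 1 (value 3): max_ending_here = 3, max_so_far = 3
Position 2 (value 0): max_ending_here = 3, max_so_far = 3
Position 3 (value 9): max_ending_here = 12, max_so_far = 12
Position 4 (value 18): max_ending_here = 30, max_so_far = 30
Position 5 (value 13): max_ending_here = 43, max_so_far = 43
Position 6 (value -10): max_ending_here = 33, max_so_far = 43
Position 7 (value 15): max_ending_here = 48, max_so_far = 48
Position 8 (value -13): max_ending_here = 35, max_so_far = 48
Position 9 (value -7): max_ending_here = 28, max_so_far = 48

Maximum subarray: [3, 0, 9, 18, 13, -10, 15]
Maximum sum: 48

The maximum subarray is [3, 0, 9, 18, 13, -10, 15] with sum 48. This subarray runs from index 1 to index 7.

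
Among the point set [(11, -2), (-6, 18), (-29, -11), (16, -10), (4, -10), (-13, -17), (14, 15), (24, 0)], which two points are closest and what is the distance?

Computing all pairwise distances among 8 points:

d((11, -2), (-6, 18)) = 26.2488
d((11, -2), (-29, -11)) = 41.0
d((11, -2), (16, -10)) = 9.434 <-- minimum
d((11, -2), (4, -10)) = 10.6301
d((11, -2), (-13, -17)) = 28.3019
d((11, -2), (14, 15)) = 17.2627
d((11, -2), (24, 0)) = 13.1529
d((-6, 18), (-29, -11)) = 37.0135
d((-6, 18), (16, -10)) = 35.609
d((-6, 18), (4, -10)) = 29.7321
d((-6, 18), (-13, -17)) = 35.6931
d((-6, 18), (14, 15)) = 20.2237
d((-6, 18), (24, 0)) = 34.9857
d((-29, -11), (16, -10)) = 45.0111
d((-29, -11), (4, -10)) = 33.0151
d((-29, -11), (-13, -17)) = 17.088
d((-29, -11), (14, 15)) = 50.2494
d((-29, -11), (24, 0)) = 54.1295
d((16, -10), (4, -10)) = 12.0
d((16, -10), (-13, -17)) = 29.8329
d((16, -10), (14, 15)) = 25.0799
d((16, -10), (24, 0)) = 12.8062
d((4, -10), (-13, -17)) = 18.3848
d((4, -10), (14, 15)) = 26.9258
d((4, -10), (24, 0)) = 22.3607
d((-13, -17), (14, 15)) = 41.8688
d((-13, -17), (24, 0)) = 40.7185
d((14, 15), (24, 0)) = 18.0278

Closest pair: (11, -2) and (16, -10) with distance 9.434

The closest pair is (11, -2) and (16, -10) with Euclidean distance 9.434. For 8 points, brute-force pairwise comparison is shown above. For large n, the divide-and-conquer algorithm (sort by x, recurse on halves, check the dividing strip) achieves O(n log n).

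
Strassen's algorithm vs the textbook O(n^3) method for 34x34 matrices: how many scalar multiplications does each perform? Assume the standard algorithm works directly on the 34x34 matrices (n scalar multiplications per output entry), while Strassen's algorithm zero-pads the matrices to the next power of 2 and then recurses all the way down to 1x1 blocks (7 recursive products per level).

Matrix multiplication for 34x34 matrices:

Strassen's algorithm requires power-of-2 dimensions. Pad 34x34 to 64x64 (next power of 2).

Standard algorithm: 34^3 = 39304 multiplications
Strassen's algorithm: 7^(log2(64)) = 7^6 = 117649 multiplications
Difference: 39304 - 117649 = -78345 (Strassen uses MORE here due to padding overhead — for small or just-over-power-of-2 n, padding can outweigh the per-level savings)

Standard: 39304 multiplications (34^3). Strassen: 117649 multiplications (7^6, after padding to 64x64). Strassen reduces 8 recursive multiplications to 7 at each level.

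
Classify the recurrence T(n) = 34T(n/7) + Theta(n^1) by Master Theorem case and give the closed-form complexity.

Master Theorem for T(n) = 34T(n/7) + O(n^1):

a = 34, b = 7, c = 1
log_b(a) = log_7(34) = 1.8122

Case 1: c = 1 < log_7(34) = 1.8122
T(n) = O(n^(log_7 34))

For T(n) = 34T(n/7) + O(n^1): log_7(34) = 1.8122. This is Case 1 of the Master Theorem (c < log_b(a), work dominated by leaves), giving O(n^(log_7 34)).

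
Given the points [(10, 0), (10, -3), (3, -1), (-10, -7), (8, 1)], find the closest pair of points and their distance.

Computing all pairwise distances among 5 points:

d((10, 0), (10, -3)) = 3.0
d((10, 0), (3, -1)) = 7.0711
d((10, 0), (-10, -7)) = 21.1896
d((10, 0), (8, 1)) = 2.2361 <-- minimum
d((10, -3), (3, -1)) = 7.2801
d((10, -3), (-10, -7)) = 20.3961
d((10, -3), (8, 1)) = 4.4721
d((3, -1), (-10, -7)) = 14.3178
d((3, -1), (8, 1)) = 5.3852
d((-10, -7), (8, 1)) = 19.6977

Closest pair: (10, 0) and (8, 1) with distance 2.2361

The closest pair is (10, 0) and (8, 1) with Euclidean distance 2.2361. For 5 points, brute-force pairwise comparison is shown above. For large n, the divide-and-conquer algorithm (sort by x, recurse on halves, check the dividing strip) achieves O(n log n).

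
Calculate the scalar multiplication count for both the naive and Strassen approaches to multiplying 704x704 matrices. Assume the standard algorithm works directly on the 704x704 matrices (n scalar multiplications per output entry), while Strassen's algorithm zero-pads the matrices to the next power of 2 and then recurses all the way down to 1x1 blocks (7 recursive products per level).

Matrix multiplication for 704x704 matrices:

Strassen's algorithm requires power-of-2 dimensions. Pad 704x704 to 1024x1024 (next power of 2).

Standard algorithm: 704^3 = 348913664 multiplications
Strassen's algorithm: 7^(log2(1024)) = 7^10 = 282475249 multiplications
Savings: 348913664 - 282475249 = 66438415 multiplications

Standard: 348913664 multiplications (704^3). Strassen: 282475249 multiplications (7^10, after padding to 1024x1024). Strassen reduces 8 recursive multiplications to 7 at each level.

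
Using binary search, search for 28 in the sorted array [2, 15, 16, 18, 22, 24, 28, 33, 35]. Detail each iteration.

Binary search for 28 in [2, 15, 16, 18, 22, 24, 28, 33, 35]:

lo=0, hi=8, mid=4, arr[mid]=22 -> 22 < 28, search right half
lo=5, hi=8, mid=6, arr[mid]=28 -> Found target at index 6!

Binary search finds 28 at index 6 after 2 comparisons. The search repeatedly halves the search space by comparing with the middle element.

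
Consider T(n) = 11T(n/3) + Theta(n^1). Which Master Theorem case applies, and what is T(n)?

Master Theorem for T(n) = 11T(n/3) + O(n^1):

a = 11, b = 3, c = 1
log_b(a) = log_3(11) = 2.1827

Case 1: c = 1 < log_3(11) = 2.1827
T(n) = O(n^(log_3 11))

For T(n) = 11T(n/3) + O(n^1): log_3(11) = 2.1827. This is Case 1 of the Master Theorem (c < log_b(a), work dominated by leaves), giving O(n^(log_3 11)).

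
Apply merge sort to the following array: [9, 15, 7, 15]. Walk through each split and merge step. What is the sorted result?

Merge sort trace:

Split: [9, 15, 7, 15] -> [9, 15] and [7, 15]
  Split: [9, 15] -> [9] and [15]
  Merge: [9] + [15] -> [9, 15]
  Split: [7, 15] -> [7] and [15]
  Merge: [7] + [15] -> [7, 15]
Merge: [9, 15] + [7, 15] -> [7, 9, 15, 15]

Final sorted array: [7, 9, 15, 15]

The merge sort proceeds by recursively splitting the array and merging sorted halves.
After all merges, the sorted array is [7, 9, 15, 15].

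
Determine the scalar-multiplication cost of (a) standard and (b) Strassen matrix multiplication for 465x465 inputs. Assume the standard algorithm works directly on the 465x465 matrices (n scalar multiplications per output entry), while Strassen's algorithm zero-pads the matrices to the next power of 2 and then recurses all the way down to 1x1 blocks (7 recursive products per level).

Matrix multiplication for 465x465 matrices:

Strassen's algorithm requires power-of-2 dimensions. Pad 465x465 to 512x512 (next power of 2).

Standard algorithm: 465^3 = 100544625 multiplications
Strassen's algorithm: 7^(log2(512)) = 7^9 = 40353607 multiplications
Savings: 100544625 - 40353607 = 60191018 multiplications

Standard: 100544625 multiplications (465^3). Strassen: 40353607 multiplications (7^9, after padding to 512x512). Strassen reduces 8 recursive multiplications to 7 at each level.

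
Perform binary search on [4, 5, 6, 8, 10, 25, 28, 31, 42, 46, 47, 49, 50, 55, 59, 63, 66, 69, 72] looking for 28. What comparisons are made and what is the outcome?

Binary search for 28 in [4, 5, 6, 8, 10, 25, 28, 31, 42, 46, 47, 49, 50, 55, 59, 63, 66, 69, 72]:

lo=0, hi=18, mid=9, arr[mid]=46 -> 46 > 28, search left half
lo=0, hi=8, mid=4, arr[mid]=10 -> 10 < 28, search right half
lo=5, hi=8, mid=6, arr[mid]=28 -> Found target at index 6!

Binary search finds 28 at index 6 after 3 comparisons. The search repeatedly halves the search space by comparing with the middle element.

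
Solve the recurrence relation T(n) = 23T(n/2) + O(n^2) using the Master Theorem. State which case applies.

Master Theorem for T(n) = 23T(n/2) + O(n^2):

a = 23, b = 2, c = 2
log_b(a) = log_2(23) = 4.5236

Case 1: c = 2 < log_2(23) = 4.5236
T(n) = O(n^(log_2 23))

For T(n) = 23T(n/2) + O(n^2): log_2(23) = 4.5236. This is Case 1 of the Master Theorem (c < log_b(a), work dominated by leaves), giving O(n^(log_2 23)).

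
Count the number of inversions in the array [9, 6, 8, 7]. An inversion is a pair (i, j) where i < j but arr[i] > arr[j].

Finding inversions in [9, 6, 8, 7]:

(0, 1): arr[0]=9 > arr[1]=6
(0, 2): arr[0]=9 > arr[2]=8
(0, 3): arr[0]=9 > arr[3]=7
(2, 3): arr[2]=8 > arr[3]=7

Total inversions: 4

The array has 4 inversion(s): (0,1), (0,2), (0,3), (2,3). Each pair (i,j) satisfies i < j and arr[i] > arr[j].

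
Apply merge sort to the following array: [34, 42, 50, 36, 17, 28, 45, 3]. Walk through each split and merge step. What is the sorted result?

Merge sort trace:

Split: [34, 42, 50, 36, 17, 28, 45, 3] -> [34, 42, 50, 36] and [17, 28, 45, 3]
  Split: [34, 42, 50, 36] -> [34, 42] and [50, 36]
    Split: [34, 42] -> [34] and [42]
    Merge: [34] + [42] -> [34, 42]
    Split: [50, 36] -> [50] and [36]
    Merge: [50] + [36] -> [36, 50]
  Merge: [34, 42] + [36, 50] -> [34, 36, 42, 50]
  Split: [17, 28, 45, 3] -> [17, 28] and [45, 3]
    Split: [17, 28] -> [17] and [28]
    Merge: [17] + [28] -> [17, 28]
    Split: [45, 3] -> [45] and [3]
    Merge: [45] + [3] -> [3, 45]
  Merge: [17, 28] + [3, 45] -> [3, 17, 28, 45]
Merge: [34, 36, 42, 50] + [3, 17, 28, 45] -> [3, 17, 28, 34, 36, 42, 45, 50]

Final sorted array: [3, 17, 28, 34, 36, 42, 45, 50]

The merge sort proceeds by recursively splitting the array and merging sorted halves.
After all merges, the sorted array is [3, 17, 28, 34, 36, 42, 45, 50].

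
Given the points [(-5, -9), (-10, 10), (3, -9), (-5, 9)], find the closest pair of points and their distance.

Computing all pairwise distances among 4 points:

d((-5, -9), (-10, 10)) = 19.6469
d((-5, -9), (3, -9)) = 8.0
d((-5, -9), (-5, 9)) = 18.0
d((-10, 10), (3, -9)) = 23.0217
d((-10, 10), (-5, 9)) = 5.099 <-- minimum
d((3, -9), (-5, 9)) = 19.6977

Closest pair: (-10, 10) and (-5, 9) with distance 5.099

The closest pair is (-10, 10) and (-5, 9) with Euclidean distance 5.099. For 4 points, brute-force pairwise comparison is shown above. For large n, the divide-and-conquer algorithm (sort by x, recurse on halves, check the dividing strip) achieves O(n log n).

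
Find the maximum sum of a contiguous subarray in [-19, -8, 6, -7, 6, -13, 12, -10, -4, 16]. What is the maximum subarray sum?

Using Kadane's algorithm on [-19, -8, 6, -7, 6, -13, 12, -10, -4, 16]:

Scanning through the array:
Position 1 (value -8): max_ending_here = -8, max_so_far = -8
Position 2 (value 6): max_ending_here = 6, max_so_far = 6
Position 3 (value -7): max_ending_here = -1, max_so_far = 6
Position 4 (value 6): max_ending_here = 6, max_so_far = 6
Position 5 (value -13): max_ending_here = -7, max_so_far = 6
Position 6 (value 12): max_ending_here = 12, max_so_far = 12
Position 7 (value -10): max_ending_here = 2, max_so_far = 12
Position 8 (value -4): max_ending_here = -2, max_so_far = 12
Position 9 (value 16): max_ending_here = 16, max_so_far = 16

Maximum subarray: [16]
Maximum sum: 16

The maximum subarray is [16] with sum 16. This subarray runs from index 9 to index 9.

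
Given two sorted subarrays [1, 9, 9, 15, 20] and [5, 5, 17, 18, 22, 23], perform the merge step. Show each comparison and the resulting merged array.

Merging process:

Compare 1 vs 5: take 1 from left. Merged: [1]
Compare 9 vs 5: take 5 from right. Merged: [1, 5]
Compare 9 vs 5: take 5 from right. Merged: [1, 5, 5]
Compare 9 vs 17: take 9 from left. Merged: [1, 5, 5, 9]
Compare 9 vs 17: take 9 from left. Merged: [1, 5, 5, 9, 9]
Compare 15 vs 17: take 15 from left. Merged: [1, 5, 5, 9, 9, 15]
Compare 20 vs 17: take 17 from right. Merged: [1, 5, 5, 9, 9, 15, 17]
Compare 20 vs 18: take 18 from right. Merged: [1, 5, 5, 9, 9, 15, 17, 18]
Compare 20 vs 22: take 20 from left. Merged: [1, 5, 5, 9, 9, 15, 17, 18, 20]
Append remaining from right: [22, 23]. Merged: [1, 5, 5, 9, 9, 15, 17, 18, 20, 22, 23]

Final merged array: [1, 5, 5, 9, 9, 15, 17, 18, 20, 22, 23]
Total comparisons: 9

The merged array is [1, 5, 5, 9, 9, 15, 17, 18, 20, 22, 23], requiring 9 comparisons. The merge step runs in O(n) time where n is the total number of elements.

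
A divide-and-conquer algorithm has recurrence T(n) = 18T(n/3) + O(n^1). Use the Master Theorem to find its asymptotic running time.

Master Theorem for T(n) = 18T(n/3) + O(n^1):

a = 18, b = 3, c = 1
log_b(a) = log_3(18) = 2.6309

Case 1: c = 1 < log_3(18) = 2.6309
T(n) = O(n^(log_3 18))

For T(n) = 18T(n/3) + O(n^1): log_3(18) = 2.6309. This is Case 1 of the Master Theorem (c < log_b(a), work dominated by leaves), giving O(n^(log_3 18)).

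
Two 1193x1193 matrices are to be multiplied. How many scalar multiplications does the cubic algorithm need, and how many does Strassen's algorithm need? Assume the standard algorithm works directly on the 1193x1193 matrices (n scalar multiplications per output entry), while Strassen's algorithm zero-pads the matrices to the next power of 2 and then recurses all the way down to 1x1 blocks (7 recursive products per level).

Matrix multiplication for 1193x1193 matrices:

Strassen's algorithm requires power-of-2 dimensions. Pad 1193x1193 to 2048x2048 (next power of 2).

Standard algorithm: 1193^3 = 1697936057 multiplications
Strassen's algorithm: 7^(log2(2048)) = 7^11 = 1977326743 multiplications
Difference: 1697936057 - 1977326743 = -279390686 (Strassen uses MORE here due to padding overhead — for small or just-over-power-of-2 n, padding can outweigh the per-level savings)

Standard: 1697936057 multiplications (1193^3). Strassen: 1977326743 multiplications (7^11, after padding to 2048x2048). Strassen reduces 8 recursive multiplications to 7 at each level.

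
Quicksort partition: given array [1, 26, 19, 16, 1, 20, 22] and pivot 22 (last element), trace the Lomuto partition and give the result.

Lomuto partition with pivot = 22:

Initial array: [1, 26, 19, 16, 1, 20, 22]

arr[0]=1 <= 22: swap with position 0, array becomes [1, 26, 19, 16, 1, 20, 22]
arr[1]=26 > 22: no swap
arr[2]=19 <= 22: swap with position 1, array becomes [1, 19, 26, 16, 1, 20, 22]
arr[3]=16 <= 22: swap with position 2, array becomes [1, 19, 16, 26, 1, 20, 22]
arr[4]=1 <= 22: swap with position 3, array becomes [1, 19, 16, 1, 26, 20, 22]
arr[5]=20 <= 22: swap with position 4, array becomes [1, 19, 16, 1, 20, 26, 22]

Place pivot at position 5: [1, 19, 16, 1, 20, 22, 26]
Pivot position: 5

After partitioning with pivot 22, the array becomes [1, 19, 16, 1, 20, 22, 26]. The pivot is placed at index 5. All elements to the left of the pivot are <= 22, and all elements to the right are > 22.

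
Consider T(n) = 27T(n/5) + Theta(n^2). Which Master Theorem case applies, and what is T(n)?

Master Theorem for T(n) = 27T(n/5) + O(n^2):

a = 27, b = 5, c = 2
log_b(a) = log_5(27) = 2.0478

Case 1: c = 2 < log_5(27) = 2.0478
T(n) = O(n^(log_5 27))

For T(n) = 27T(n/5) + O(n^2): log_5(27) = 2.0478. This is Case 1 of the Master Theorem (c < log_b(a), work dominated by leaves), giving O(n^(log_5 27)).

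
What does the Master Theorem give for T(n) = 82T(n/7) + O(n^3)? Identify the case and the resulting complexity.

Master Theorem for T(n) = 82T(n/7) + O(n^3):

a = 82, b = 7, c = 3
log_b(a) = log_7(82) = 2.2646

Case 3: c = 3 > log_7(82) = 2.2646
T(n) = O(n^3) = O(n^3)

For T(n) = 82T(n/7) + O(n^3): log_7(82) = 2.2646. This is Case 3 of the Master Theorem (c > log_b(a), work dominated by root), giving O(n^3).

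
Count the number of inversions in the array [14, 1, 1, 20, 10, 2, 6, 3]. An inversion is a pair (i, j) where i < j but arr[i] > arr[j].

Finding inversions in [14, 1, 1, 20, 10, 2, 6, 3]:

(0, 1): arr[0]=14 > arr[1]=1
(0, 2): arr[0]=14 > arr[2]=1
(0, 4): arr[0]=14 > arr[4]=10
(0, 5): arr[0]=14 > arr[5]=2
(0, 6): arr[0]=14 > arr[6]=6
(0, 7): arr[0]=14 > arr[7]=3
(3, 4): arr[3]=20 > arr[4]=10
(3, 5): arr[3]=20 > arr[5]=2
(3, 6): arr[3]=20 > arr[6]=6
(3, 7): arr[3]=20 > arr[7]=3
(4, 5): arr[4]=10 > arr[5]=2
(4, 6): arr[4]=10 > arr[6]=6
(4, 7): arr[4]=10 > arr[7]=3
(6, 7): arr[6]=6 > arr[7]=3

Total inversions: 14

The array has 14 inversion(s): (0,1), (0,2), (0,4), (0,5), (0,6), (0,7), (3,4), (3,5), (3,6), (3,7), (4,5), (4,6), (4,7), (6,7). Each pair (i,j) satisfies i < j and arr[i] > arr[j].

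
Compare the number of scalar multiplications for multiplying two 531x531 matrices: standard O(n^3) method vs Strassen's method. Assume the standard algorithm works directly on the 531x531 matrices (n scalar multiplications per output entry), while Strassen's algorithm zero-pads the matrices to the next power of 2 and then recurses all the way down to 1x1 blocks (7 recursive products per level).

Matrix multiplication for 531x531 matrices:

Strassen's algorithm requires power-of-2 dimensions. Pad 531x531 to 1024x1024 (next power of 2).

Standard algorithm: 531^3 = 149721291 multiplications
Strassen's algorithm: 7^(log2(1024)) = 7^10 = 282475249 multiplications
Difference: 149721291 - 282475249 = -132753958 (Strassen uses MORE here due to padding overhead — for small or just-over-power-of-2 n, padding can outweigh the per-level savings)

Standard: 149721291 multiplications (531^3). Strassen: 282475249 multiplications (7^10, after padding to 1024x1024). Strassen reduces 8 recursive multiplications to 7 at each level.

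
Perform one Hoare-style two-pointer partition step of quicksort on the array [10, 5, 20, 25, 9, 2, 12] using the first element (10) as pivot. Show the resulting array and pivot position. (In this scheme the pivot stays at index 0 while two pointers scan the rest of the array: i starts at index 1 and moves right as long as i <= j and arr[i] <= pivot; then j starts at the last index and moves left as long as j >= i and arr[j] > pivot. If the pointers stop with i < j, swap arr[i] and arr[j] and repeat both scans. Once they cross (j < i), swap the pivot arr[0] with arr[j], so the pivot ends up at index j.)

Hoare-style two-pointer partition with pivot = 10:

Initial array: [10, 5, 20, 25, 9, 2, 12]

Pointers start at i = 1, j = 6.
i stops at index 2 (arr[2]=20 > 10), j stops at index 5 (arr[5]=2 <= 10): swap arr[2] and arr[5], array becomes [10, 5, 2, 25, 9, 20, 12]
i stops at index 3 (arr[3]=25 > 10), j stops at index 4 (arr[4]=9 <= 10): swap arr[3] and arr[4], array becomes [10, 5, 2, 9, 25, 20, 12]
i ends at 4, j ends at 3: the pointers have crossed (j < i), so scanning stops.

Swap pivot arr[0] with arr[3] to place pivot at position 3: [9, 5, 2, 10, 25, 20, 12]
Pivot position: 3

After partitioning with pivot 10, the array becomes [9, 5, 2, 10, 25, 20, 12]. The pivot is placed at index 3. All elements to the left of the pivot are <= 10, and all elements to the right are > 10.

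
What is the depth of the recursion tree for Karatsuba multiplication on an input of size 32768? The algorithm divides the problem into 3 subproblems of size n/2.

For divide and conquer with division factor 2:

Problem sizes at each level:
Level 0: 32768
Level 1: 16384
Level 2: 8192
Level 3: 4096
Level 4: 2048
Level 5: 1024
Level 6: 512
Level 7: 256
Level 8: 128
Level 9: 64
Level 10: 32
Level 11: 16
Level 12: 8
Level 13: 4
Level 14: 2
Level 15: 1

The root is level 0 and the size-1 base case is level 15 (the tree spans levels 0 through 15, i.e. 16 levels counting the root), so the depth is the number of divisions: log_2(32768) = 15

The recursion tree depth is log_2(32768) = 15. At each level, the problem size is divided by 2, so it takes 15 divisions to reduce to a base case of size 1. The algorithm makes 3 recursive calls at each level.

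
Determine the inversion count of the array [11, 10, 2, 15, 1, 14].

Finding inversions in [11, 10, 2, 15, 1, 14]:

(0, 1): arr[0]=11 > arr[1]=10
(0, 2): arr[0]=11 > arr[2]=2
(0, 4): arr[0]=11 > arr[4]=1
(1, 2): arr[1]=10 > arr[2]=2
(1, 4): arr[1]=10 > arr[4]=1
(2, 4): arr[2]=2 > arr[4]=1
(3, 4): arr[3]=15 > arr[4]=1
(3, 5): arr[3]=15 > arr[5]=14

Total inversions: 8

The array has 8 inversion(s): (0,1), (0,2), (0,4), (1,2), (1,4), (2,4), (3,4), (3,5). Each pair (i,j) satisfies i < j and arr[i] > arr[j].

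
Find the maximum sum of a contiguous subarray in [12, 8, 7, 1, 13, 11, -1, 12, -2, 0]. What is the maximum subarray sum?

Using Kadane's algorithm on [12, 8, 7, 1, 13, 11, -1, 12, -2, 0]:

Scanning through the array:
Position 1 (value 8): max_ending_here = 20, max_so_far = 20
Position 2 (value 7): max_ending_here = 27, max_so_far = 27
Position 3 (value 1): max_ending_here = 28, max_so_far = 28
Position 4 (value 13): max_ending_here = 41, max_so_far = 41
Position 5 (value 11): max_ending_here = 52, max_so_far = 52
Position 6 (value -1): max_ending_here = 51, max_so_far = 52
Position 7 (value 12): max_ending_here = 63, max_so_far = 63
Position 8 (value -2): max_ending_here = 61, max_so_far = 63
Position 9 (value 0): max_ending_here = 61, max_so_far = 63

Maximum subarray: [12, 8, 7, 1, 13, 11, -1, 12]
Maximum sum: 63

The maximum subarray is [12, 8, 7, 1, 13, 11, -1, 12] with sum 63. This subarray runs from index 0 to index 7.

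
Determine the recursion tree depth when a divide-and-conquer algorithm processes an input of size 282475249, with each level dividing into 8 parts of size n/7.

For divide and conquer with division factor 7:

Problem sizes at each level:
Level 0: 282475249
Level 1: 40353607
Level 2: 5764801
Level 3: 823543
Level 4: 117649
Level 5: 16807
Level 6: 2401
Level 7: 343
Level 8: 49
Level 9: 7
Level 10: 1

The root is level 0 and the size-1 base case is level 10 (the tree spans levels 0 through 10, i.e. 11 levels counting the root), so the depth is the number of divisions: log_7(282475249) = 10

The recursion tree depth is log_7(282475249) = 10. At each level, the problem size is divided by 7, so it takes 10 divisions to reduce to a base case of size 1. The algorithm makes 8 recursive calls at each level.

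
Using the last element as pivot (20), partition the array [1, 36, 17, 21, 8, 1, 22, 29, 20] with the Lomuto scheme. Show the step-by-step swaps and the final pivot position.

Lomuto partition with pivot = 20:

Initial array: [1, 36, 17, 21, 8, 1, 22, 29, 20]

arr[0]=1 <= 20: swap with position 0, array becomes [1, 36, 17, 21, 8, 1, 22, 29, 20]
arr[1]=36 > 20: no swap
arr[2]=17 <= 20: swap with position 1, array becomes [1, 17, 36, 21, 8, 1, 22, 29, 20]
arr[3]=21 > 20: no swap
arr[4]=8 <= 20: swap with position 2, array becomes [1, 17, 8, 21, 36, 1, 22, 29, 20]
arr[5]=1 <= 20: swap with position 3, array becomes [1, 17, 8, 1, 36, 21, 22, 29, 20]
arr[6]=22 > 20: no swap
arr[7]=29 > 20: no swap

Place pivot at position 4: [1, 17, 8, 1, 20, 21, 22, 29, 36]
Pivot position: 4

After partitioning with pivot 20, the array becomes [1, 17, 8, 1, 20, 21, 22, 29, 36]. The pivot is placed at index 4. All elements to the left of the pivot are <= 20, and all elements to the right are > 20.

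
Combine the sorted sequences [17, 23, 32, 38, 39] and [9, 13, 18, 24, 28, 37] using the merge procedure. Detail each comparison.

Merging process:

Compare 17 vs 9: take 9 from right. Merged: [9]
Compare 17 vs 13: take 13 from right. Merged: [9, 13]
Compare 17 vs 18: take 17 from left. Merged: [9, 13, 17]
Compare 23 vs 18: take 18 from right. Merged: [9, 13, 17, 18]
Compare 23 vs 24: take 23 from left. Merged: [9, 13, 17, 18, 23]
Compare 32 vs 24: take 24 from right. Merged: [9, 13, 17, 18, 23, 24]
Compare 32 vs 28: take 28 from right. Merged: [9, 13, 17, 18, 23, 24, 28]
Compare 32 vs 37: take 32 from left. Merged: [9, 13, 17, 18, 23, 24, 28, 32]
Compare 38 vs 37: take 37 from right. Merged: [9, 13, 17, 18, 23, 24, 28, 32, 37]
Append remaining from left: [38, 39]. Merged: [9, 13, 17, 18, 23, 24, 28, 32, 37, 38, 39]

Final merged array: [9, 13, 17, 18, 23, 24, 28, 32, 37, 38, 39]
Total comparisons: 9

The merged array is [9, 13, 17, 18, 23, 24, 28, 32, 37, 38, 39], requiring 9 comparisons. The merge step runs in O(n) time where n is the total number of elements.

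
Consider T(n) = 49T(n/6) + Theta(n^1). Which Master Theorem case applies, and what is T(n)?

Master Theorem for T(n) = 49T(n/6) + O(n^1):

a = 49, b = 6, c = 1
log_b(a) = log_6(49) = 2.1721

Case 1: c = 1 < log_6(49) = 2.1721
T(n) = O(n^(log_6 49))

For T(n) = 49T(n/6) + O(n^1): log_6(49) = 2.1721. This is Case 1 of the Master Theorem (c < log_b(a), work dominated by leaves), giving O(n^(log_6 49)).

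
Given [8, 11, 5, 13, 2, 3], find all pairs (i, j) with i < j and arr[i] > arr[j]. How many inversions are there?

Finding inversions in [8, 11, 5, 13, 2, 3]:

(0, 2): arr[0]=8 > arr[2]=5
(0, 4): arr[0]=8 > arr[4]=2
(0, 5): arr[0]=8 > arr[5]=3
(1, 2): arr[1]=11 > arr[2]=5
(1, 4): arr[1]=11 > arr[4]=2
(1, 5): arr[1]=11 > arr[5]=3
(2, 4): arr[2]=5 > arr[4]=2
(2, 5): arr[2]=5 > arr[5]=3
(3, 4): arr[3]=13 > arr[4]=2
(3, 5): arr[3]=13 > arr[5]=3

Total inversions: 10

The array has 10 inversion(s): (0,2), (0,4), (0,5), (1,2), (1,4), (1,5), (2,4), (2,5), (3,4), (3,5). Each pair (i,j) satisfies i < j and arr[i] > arr[j].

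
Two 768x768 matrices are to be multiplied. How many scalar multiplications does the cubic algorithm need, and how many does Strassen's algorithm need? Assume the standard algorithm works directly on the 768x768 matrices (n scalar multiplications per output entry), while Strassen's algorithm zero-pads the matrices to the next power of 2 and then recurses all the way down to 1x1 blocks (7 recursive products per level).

Matrix multiplication for 768x768 matrices:

Strassen's algorithm requires power-of-2 dimensions. Pad 768x768 to 1024x1024 (next power of 2).

Standard algorithm: 768^3 = 452984832 multiplications
Strassen's algorithm: 7^(log2(1024)) = 7^10 = 282475249 multiplications
Savings: 452984832 - 282475249 = 170509583 multiplications

Standard: 452984832 multiplications (768^3). Strassen: 282475249 multiplications (7^10, after padding to 1024x1024). Strassen reduces 8 recursive multiplications to 7 at each level.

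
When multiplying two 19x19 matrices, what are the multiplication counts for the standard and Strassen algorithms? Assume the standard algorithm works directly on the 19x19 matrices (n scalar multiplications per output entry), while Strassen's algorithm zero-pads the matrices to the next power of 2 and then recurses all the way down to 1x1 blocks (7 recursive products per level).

Matrix multiplication for 19x19 matrices:

Strassen's algorithm requires power-of-2 dimensions. Pad 19x19 to 32x32 (next power of 2).

Standard algorithm: 19^3 = 6859 multiplications
Strassen's algorithm: 7^(log2(32)) = 7^5 = 16807 multiplications
Difference: 6859 - 16807 = -9948 (Strassen uses MORE here due to padding overhead — for small or just-over-power-of-2 n, padding can outweigh the per-level savings)

Standard: 6859 multiplications (19^3). Strassen: 16807 multiplications (7^5, after padding to 32x32). Strassen reduces 8 recursive multiplications to 7 at each level.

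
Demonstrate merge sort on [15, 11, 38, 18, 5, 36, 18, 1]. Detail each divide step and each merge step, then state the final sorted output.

Merge sort trace:

Split: [15, 11, 38, 18, 5, 36, 18, 1] -> [15, 11, 38, 18] and [5, 36, 18, 1]
  Split: [15, 11, 38, 18] -> [15, 11] and [38, 18]
    Split: [15, 11] -> [15] and [11]
    Merge: [15] + [11] -> [11, 15]
    Split: [38, 18] -> [38] and [18]
    Merge: [38] + [18] -> [18, 38]
  Merge: [11, 15] + [18, 38] -> [11, 15, 18, 38]
  Split: [5, 36, 18, 1] -> [5, 36] and [18, 1]
    Split: [5, 36] -> [5] and [36]
    Merge: [5] + [36] -> [5, 36]
    Split: [18, 1] -> [18] and [1]
    Merge: [18] + [1] -> [1, 18]
  Merge: [5, 36] + [1, 18] -> [1, 5, 18, 36]
Merge: [11, 15, 18, 38] + [1, 5, 18, 36] -> [1, 5, 11, 15, 18, 18, 36, 38]

Final sorted array: [1, 5, 11, 15, 18, 18, 36, 38]

The merge sort proceeds by recursively splitting the array and merging sorted halves.
After all merges, the sorted array is [1, 5, 11, 15, 18, 18, 36, 38].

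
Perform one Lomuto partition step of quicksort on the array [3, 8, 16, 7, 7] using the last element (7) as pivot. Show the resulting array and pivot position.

Lomuto partition with pivot = 7:

Initial array: [3, 8, 16, 7, 7]

arr[0]=3 <= 7: swap with position 0, array becomes [3, 8, 16, 7, 7]
arr[1]=8 > 7: no swap
arr[2]=16 > 7: no swap
arr[3]=7 <= 7: swap with position 1, array becomes [3, 7, 16, 8, 7]

Place pivot at position 2: [3, 7, 7, 8, 16]
Pivot position: 2

After partitioning with pivot 7, the array becomes [3, 7, 7, 8, 16]. The pivot is placed at index 2. All elements to the left of the pivot are <= 7, and all elements to the right are > 7.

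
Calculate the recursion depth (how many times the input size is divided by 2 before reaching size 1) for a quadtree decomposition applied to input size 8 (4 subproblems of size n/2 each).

For divide and conquer with division factor 2:

Problem sizes at each level:
Level 0: 8
Level 1: 4
Level 2: 2
Level 3: 1

The root is level 0 and the size-1 base case is level 3 (the tree spans levels 0 through 3, i.e. 4 levels counting the root), so the depth is the number of divisions: log_2(8) = 3

The recursion tree depth is log_2(8) = 3. At each level, the problem size is divided by 2, so it takes 3 divisions to reduce to a base case of size 1. The algorithm makes 4 recursive calls at each level.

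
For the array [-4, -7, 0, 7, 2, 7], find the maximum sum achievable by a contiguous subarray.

Using Kadane's algorithm on [-4, -7, 0, 7, 2, 7]:

Scanning through the array:
Position 1 (value -7): max_ending_here = -7, max_so_far = -4
Position 2 (value 0): max_ending_here = 0, max_so_far = 0
Position 3 (value 7): max_ending_here = 7, max_so_far = 7
Position 4 (value 2): max_ending_here = 9, max_so_far = 9
Position 5 (value 7): max_ending_here = 16, max_so_far = 16

Maximum subarray: [0, 7, 2, 7]
Maximum sum: 16

The maximum subarray is [0, 7, 2, 7] with sum 16. This subarray runs from index 2 to index 5.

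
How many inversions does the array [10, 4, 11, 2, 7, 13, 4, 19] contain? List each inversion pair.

Finding inversions in [10, 4, 11, 2, 7, 13, 4, 19]:

(0, 1): arr[0]=10 > arr[1]=4
(0, 3): arr[0]=10 > arr[3]=2
(0, 4): arr[0]=10 > arr[4]=7
(0, 6): arr[0]=10 > arr[6]=4
(1, 3): arr[1]=4 > arr[3]=2
(2, 3): arr[2]=11 > arr[3]=2
(2, 4): arr[2]=11 > arr[4]=7
(2, 6): arr[2]=11 > arr[6]=4
(4, 6): arr[4]=7 > arr[6]=4
(5, 6): arr[5]=13 > arr[6]=4

Total inversions: 10

The array has 10 inversion(s): (0,1), (0,3), (0,4), (0,6), (1,3), (2,3), (2,4), (2,6), (4,6), (5,6). Each pair (i,j) satisfies i < j and arr[i] > arr[j].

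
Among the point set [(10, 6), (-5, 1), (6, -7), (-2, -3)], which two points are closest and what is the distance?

Computing all pairwise distances among 4 points:

d((10, 6), (-5, 1)) = 15.8114
d((10, 6), (6, -7)) = 13.6015
d((10, 6), (-2, -3)) = 15.0
d((-5, 1), (6, -7)) = 13.6015
d((-5, 1), (-2, -3)) = 5.0 <-- minimum
d((6, -7), (-2, -3)) = 8.9443

Closest pair: (-5, 1) and (-2, -3) with distance 5.0

The closest pair is (-5, 1) and (-2, -3) with Euclidean distance 5.0. For 4 points, brute-force pairwise comparison is shown above. For large n, the divide-and-conquer algorithm (sort by x, recurse on halves, check the dividing strip) achieves O(n log n).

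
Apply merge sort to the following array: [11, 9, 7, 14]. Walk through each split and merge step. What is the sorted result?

Merge sort trace:

Split: [11, 9, 7, 14] -> [11, 9] and [7, 14]
  Split: [11, 9] -> [11] and [9]
  Merge: [11] + [9] -> [9, 11]
  Split: [7, 14] -> [7] and [14]
  Merge: [7] + [14] -> [7, 14]
Merge: [9, 11] + [7, 14] -> [7, 9, 11, 14]

Final sorted array: [7, 9, 11, 14]

The merge sort proceeds by recursively splitting the array and merging sorted halves.
After all merges, the sorted array is [7, 9, 11, 14].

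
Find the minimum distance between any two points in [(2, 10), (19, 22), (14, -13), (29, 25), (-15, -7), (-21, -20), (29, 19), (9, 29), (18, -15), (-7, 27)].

Computing all pairwise distances among 10 points:

d((2, 10), (19, 22)) = 20.8087
d((2, 10), (14, -13)) = 25.9422
d((2, 10), (29, 25)) = 30.8869
d((2, 10), (-15, -7)) = 24.0416
d((2, 10), (-21, -20)) = 37.8021
d((2, 10), (29, 19)) = 28.4605
d((2, 10), (9, 29)) = 20.2485
d((2, 10), (18, -15)) = 29.6816
d((2, 10), (-7, 27)) = 19.2354
d((19, 22), (14, -13)) = 35.3553
d((19, 22), (29, 25)) = 10.4403
d((19, 22), (-15, -7)) = 44.6878
d((19, 22), (-21, -20)) = 58.0
d((19, 22), (29, 19)) = 10.4403
d((19, 22), (9, 29)) = 12.2066
d((19, 22), (18, -15)) = 37.0135
d((19, 22), (-7, 27)) = 26.4764
d((14, -13), (29, 25)) = 40.8534
d((14, -13), (-15, -7)) = 29.6142
d((14, -13), (-21, -20)) = 35.6931
d((14, -13), (29, 19)) = 35.3412
d((14, -13), (9, 29)) = 42.2966
d((14, -13), (18, -15)) = 4.4721 <-- minimum
d((14, -13), (-7, 27)) = 45.1774
d((29, 25), (-15, -7)) = 54.4059
d((29, 25), (-21, -20)) = 67.2681
d((29, 25), (29, 19)) = 6.0
d((29, 25), (9, 29)) = 20.3961
d((29, 25), (18, -15)) = 41.4849
d((29, 25), (-7, 27)) = 36.0555
d((-15, -7), (-21, -20)) = 14.3178
d((-15, -7), (29, 19)) = 51.1077
d((-15, -7), (9, 29)) = 43.2666
d((-15, -7), (18, -15)) = 33.9559
d((-15, -7), (-7, 27)) = 34.9285
d((-21, -20), (29, 19)) = 63.4114
d((-21, -20), (9, 29)) = 57.4543
d((-21, -20), (18, -15)) = 39.3192
d((-21, -20), (-7, 27)) = 49.0408
d((29, 19), (9, 29)) = 22.3607
d((29, 19), (18, -15)) = 35.7351
d((29, 19), (-7, 27)) = 36.8782
d((9, 29), (18, -15)) = 44.911
d((9, 29), (-7, 27)) = 16.1245
d((18, -15), (-7, 27)) = 48.8774

Closest pair: (14, -13) and (18, -15) with distance 4.4721

The closest pair is (14, -13) and (18, -15) with Euclidean distance 4.4721. For 10 points, brute-force pairwise comparison is shown above. For large n, the divide-and-conquer algorithm (sort by x, recurse on halves, check the dividing strip) achieves O(n log n).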